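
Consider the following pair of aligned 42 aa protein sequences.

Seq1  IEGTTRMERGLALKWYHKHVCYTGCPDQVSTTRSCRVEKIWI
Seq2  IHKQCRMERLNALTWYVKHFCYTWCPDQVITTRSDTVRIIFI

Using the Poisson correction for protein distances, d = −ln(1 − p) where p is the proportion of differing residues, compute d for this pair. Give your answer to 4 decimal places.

0.4796

Mismatches occur at site 2 (E↔H), site 3 (G↔K), site 4 (T↔Q), site 5 (T↔C), site 10 (G↔L), site 11 (L↔N), site 14 (K↔T), site 17 (H↔V), site 20 (V↔F), site 24 (G↔W), site 30 (S↔I), site 35 (C↔D), site 36 (R↔T), site 38 (E↔R), site 39 (K↔I), site 41 (W↔F).
p = 16/42 = 0.380952.
d = −ln(1 − 0.380952) = −ln(0.619048) = 0.4796.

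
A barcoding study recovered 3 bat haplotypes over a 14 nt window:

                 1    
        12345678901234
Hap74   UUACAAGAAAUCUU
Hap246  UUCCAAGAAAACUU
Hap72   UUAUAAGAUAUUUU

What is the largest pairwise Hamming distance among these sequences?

Pairwise Hamming distances:
  Hap74 vs Hap246: 2
  Hap74 vs Hap72: 3
  Hap246 vs Hap72: 5
The largest is 5, between Hap246 and Hap72.

5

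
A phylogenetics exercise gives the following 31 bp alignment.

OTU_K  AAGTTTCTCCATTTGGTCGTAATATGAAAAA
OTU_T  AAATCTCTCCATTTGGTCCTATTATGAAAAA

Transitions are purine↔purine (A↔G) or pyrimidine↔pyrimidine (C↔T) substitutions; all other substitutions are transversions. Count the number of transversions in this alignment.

Differing sites — 3:G/A (Ti); 5:T/C (Ti); 19:G/C (Tv); 22:A/T (Tv).
Of the 4 differences, 2 transitions and 2 transversions, so the answer is 2.

2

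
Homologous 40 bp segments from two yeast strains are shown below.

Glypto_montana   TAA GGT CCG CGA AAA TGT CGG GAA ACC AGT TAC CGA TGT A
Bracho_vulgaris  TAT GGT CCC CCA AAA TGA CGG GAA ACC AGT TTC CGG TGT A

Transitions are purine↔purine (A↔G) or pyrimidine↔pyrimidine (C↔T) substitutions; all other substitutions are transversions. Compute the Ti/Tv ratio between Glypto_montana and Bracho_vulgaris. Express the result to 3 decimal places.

Differing sites — 3:A/T (Tv); 9:G/C (Tv); 11:G/C (Tv); 18:T/A (Tv); 32:A/T (Tv); 36:A/G (Ti).
Of the 6 differences, 1 transition and 5 transversions, so Ti/Tv = 1/5 = 0.200.

0.200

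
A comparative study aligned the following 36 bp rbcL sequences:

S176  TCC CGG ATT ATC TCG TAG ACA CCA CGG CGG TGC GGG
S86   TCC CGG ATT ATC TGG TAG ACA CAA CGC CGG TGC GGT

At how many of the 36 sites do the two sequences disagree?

4

Mismatches occur at site 14 (C→G), site 23 (C→A), site 27 (G→C), site 36 (G→T).
That gives 4 mismatches out of 36 aligned sites, so the Hamming distance is 4.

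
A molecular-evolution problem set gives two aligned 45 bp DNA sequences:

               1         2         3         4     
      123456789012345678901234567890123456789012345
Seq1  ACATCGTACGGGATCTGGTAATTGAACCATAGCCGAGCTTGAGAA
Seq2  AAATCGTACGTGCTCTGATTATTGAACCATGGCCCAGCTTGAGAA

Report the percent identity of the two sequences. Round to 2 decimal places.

Differing sites — 2:C/A; 11:G/T; 13:A/C; 18:G/A; 20:A/T; 31:A/G; 35:G/C.
38 of the 45 sites match, so the percent identity is 38/45 × 100 = 84.44%.

84.44%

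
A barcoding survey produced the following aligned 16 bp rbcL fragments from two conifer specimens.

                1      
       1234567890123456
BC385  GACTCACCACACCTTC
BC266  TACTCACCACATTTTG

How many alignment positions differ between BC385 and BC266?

4

The sequences differ at positions 1 (G/T), 12 (C/T), 13 (C/T), 16 (C/G).
That gives 4 mismatches out of 16 aligned sites, so the Hamming distance is 4.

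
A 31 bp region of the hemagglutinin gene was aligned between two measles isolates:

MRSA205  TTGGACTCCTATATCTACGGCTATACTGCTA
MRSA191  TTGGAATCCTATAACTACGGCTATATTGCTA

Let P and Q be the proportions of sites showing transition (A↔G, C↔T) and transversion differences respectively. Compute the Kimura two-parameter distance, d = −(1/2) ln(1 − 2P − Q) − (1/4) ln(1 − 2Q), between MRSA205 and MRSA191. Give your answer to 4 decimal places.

0.1036

Mismatches occur at site 6 (C↔A, transversion), site 14 (T↔A, transversion), site 26 (C↔T, transition).
Of the 3 differences, 1 transition and 2 transversions over 31 sites: P = 1/31 = 0.032258, Q = 2/31 = 0.064516.
d = −0.5·ln(0.870968) − 0.25·ln(0.870968) = −0.5·(-0.138150) − 0.25·(-0.138150) = 0.1036.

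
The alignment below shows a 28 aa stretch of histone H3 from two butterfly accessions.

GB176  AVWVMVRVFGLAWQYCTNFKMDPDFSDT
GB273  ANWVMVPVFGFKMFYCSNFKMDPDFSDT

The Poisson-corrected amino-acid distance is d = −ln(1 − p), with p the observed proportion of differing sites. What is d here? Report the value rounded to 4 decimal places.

0.2877

Differing sites — 2:V/N; 7:R/P; 11:L/F; 12:A/K; 13:W/M; 14:Q/F; 17:T/S.
p = 7/28 = 0.250000.
d = −ln(1 − 0.250000) = −ln(0.750000) = 0.2877.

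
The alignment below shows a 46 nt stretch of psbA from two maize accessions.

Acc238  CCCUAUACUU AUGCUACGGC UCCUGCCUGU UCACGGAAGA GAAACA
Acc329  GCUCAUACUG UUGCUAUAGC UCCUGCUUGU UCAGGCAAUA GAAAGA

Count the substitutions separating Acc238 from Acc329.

12

Differing sites — 1:C/G; 3:C/U; 4:U/C; 10:U/G; 11:A/U; 17:C/U; 18:G/A; 27:C/U; 34:C/G; 36:G/C; 39:G/U; 45:C/G.
That gives 12 mismatches out of 46 aligned sites, so the Hamming distance is 12.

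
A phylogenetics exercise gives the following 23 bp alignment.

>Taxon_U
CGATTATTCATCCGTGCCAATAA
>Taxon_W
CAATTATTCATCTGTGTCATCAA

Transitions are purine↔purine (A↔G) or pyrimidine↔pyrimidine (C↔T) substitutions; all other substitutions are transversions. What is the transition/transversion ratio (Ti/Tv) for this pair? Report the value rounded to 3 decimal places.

4.000

Mismatches occur at site 2 (G→A, transition), site 13 (C→T, transition), site 17 (C→T, transition), site 20 (A→T, transversion), site 21 (T→C, transition).
Of the 5 differences, 4 transitions and 1 transversion, so Ti/Tv = 4/1 = 4.000.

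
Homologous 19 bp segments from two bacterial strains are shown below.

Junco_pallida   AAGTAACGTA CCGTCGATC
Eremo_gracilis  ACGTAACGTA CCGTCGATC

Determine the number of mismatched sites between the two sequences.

1

A single mismatch occurs at site 2 (A→C).
That gives 1 mismatch out of 19 aligned sites, so the Hamming distance is 1.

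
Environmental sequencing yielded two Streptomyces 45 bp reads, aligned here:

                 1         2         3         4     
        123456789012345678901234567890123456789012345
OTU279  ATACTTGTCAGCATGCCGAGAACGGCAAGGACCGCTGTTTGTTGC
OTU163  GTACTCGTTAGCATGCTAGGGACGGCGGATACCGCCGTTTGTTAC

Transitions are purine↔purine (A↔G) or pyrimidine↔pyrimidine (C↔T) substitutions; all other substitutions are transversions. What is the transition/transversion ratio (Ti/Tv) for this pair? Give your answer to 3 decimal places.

Mismatches occur at site 1 (A/G, transition), site 6 (T/C, transition), site 9 (C/T, transition), site 17 (C/T, transition), site 18 (G/A, transition), site 19 (A/G, transition), site 21 (A/G, transition), site 27 (A/G, transition), site 28 (A/G, transition), site 29 (G/A, transition), site 30 (G/T, transversion), site 36 (T/C, transition), site 44 (G/A, transition).
Of the 13 differences, 12 transitions and 1 transversion, so Ti/Tv = 12/1 = 12.000.

12.000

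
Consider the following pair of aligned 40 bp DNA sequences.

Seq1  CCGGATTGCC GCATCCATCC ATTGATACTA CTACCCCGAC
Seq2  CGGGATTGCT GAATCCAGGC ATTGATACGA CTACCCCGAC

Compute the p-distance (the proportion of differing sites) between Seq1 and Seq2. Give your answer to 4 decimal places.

0.1500

Differing sites — 2:C/G; 10:C/T; 12:C/A; 18:T/G; 19:C/G; 29:T/G.
There are 6 differences over 40 sites, so p = 6/40 = 0.1500.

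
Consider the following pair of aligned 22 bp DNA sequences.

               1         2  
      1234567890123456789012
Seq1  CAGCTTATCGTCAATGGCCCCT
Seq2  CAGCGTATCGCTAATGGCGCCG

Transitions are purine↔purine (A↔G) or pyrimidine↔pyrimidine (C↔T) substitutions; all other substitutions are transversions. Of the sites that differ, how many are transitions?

Mismatches occur at site 5 (T↔G, transversion), site 11 (T↔C, transition), site 12 (C↔T, transition), site 19 (C↔G, transversion), site 22 (T↔G, transversion).
Of the 5 differences, 2 transitions and 3 transversions, so the answer is 2.

2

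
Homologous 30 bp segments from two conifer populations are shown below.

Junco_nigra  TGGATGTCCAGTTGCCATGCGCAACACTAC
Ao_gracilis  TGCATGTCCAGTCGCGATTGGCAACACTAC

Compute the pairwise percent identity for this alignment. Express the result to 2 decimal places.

83.33%

Mismatches occur at site 3 (G↔C), site 13 (T↔C), site 16 (C↔G), site 19 (G↔T), site 20 (C↔G).
25 of the 30 sites match, so the percent identity is 25/30 × 100 = 83.33%.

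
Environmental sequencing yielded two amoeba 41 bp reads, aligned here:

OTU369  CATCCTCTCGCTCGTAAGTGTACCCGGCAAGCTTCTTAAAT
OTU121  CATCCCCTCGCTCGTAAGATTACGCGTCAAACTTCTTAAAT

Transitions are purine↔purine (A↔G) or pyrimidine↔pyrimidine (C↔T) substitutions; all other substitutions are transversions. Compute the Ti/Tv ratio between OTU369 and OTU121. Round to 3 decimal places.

0.500

Mismatches occur at site 6 (T→C, transition), site 19 (T→A, transversion), site 20 (G→T, transversion), site 24 (C→G, transversion), site 27 (G→T, transversion), site 31 (G→A, transition).
Of the 6 differences, 2 transitions and 4 transversions, so Ti/Tv = 2/4 = 0.500.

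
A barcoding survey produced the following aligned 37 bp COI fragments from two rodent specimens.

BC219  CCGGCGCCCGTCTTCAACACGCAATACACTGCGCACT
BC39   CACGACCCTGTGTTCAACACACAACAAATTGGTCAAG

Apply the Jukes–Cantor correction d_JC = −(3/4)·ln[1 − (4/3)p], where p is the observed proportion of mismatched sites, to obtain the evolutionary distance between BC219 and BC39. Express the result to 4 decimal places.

0.5266

Differing sites — 2:C/A; 3:G/C; 5:C/A; 6:G/C; 9:C/T; 12:C/G; 21:G/A; 25:T/C; 27:C/A; 29:C/T; 32:C/G; 33:G/T; 36:C/A; 37:T/G.
p = 14/37 = 0.378378.
d = −0.75 · ln(1 − (4/3)·0.378378) = −0.75 · ln(0.495496) = −0.75 · (-0.702196) = 0.5266.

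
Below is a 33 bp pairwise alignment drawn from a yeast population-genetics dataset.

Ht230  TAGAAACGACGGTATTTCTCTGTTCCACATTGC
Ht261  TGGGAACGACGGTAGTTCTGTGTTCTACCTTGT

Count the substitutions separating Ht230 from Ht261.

7

The sequences differ at positions 2 (A/G), 4 (A/G), 15 (T/G), 20 (C/G), 26 (C/T), 29 (A/C), 33 (C/T).
That gives 7 mismatches out of 33 aligned sites, so the Hamming distance is 7.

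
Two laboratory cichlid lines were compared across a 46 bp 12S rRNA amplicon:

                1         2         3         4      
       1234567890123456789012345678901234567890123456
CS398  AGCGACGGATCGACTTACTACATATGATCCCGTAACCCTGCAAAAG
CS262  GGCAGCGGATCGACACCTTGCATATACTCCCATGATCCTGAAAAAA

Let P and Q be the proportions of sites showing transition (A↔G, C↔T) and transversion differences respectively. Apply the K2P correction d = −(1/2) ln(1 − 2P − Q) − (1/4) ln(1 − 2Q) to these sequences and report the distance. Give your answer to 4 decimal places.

Mismatches occur at site 1 (A→G, transition), site 4 (G→A, transition), site 5 (A→G, transition), site 15 (T→A, transversion), site 16 (T→C, transition), site 17 (A→C, transversion), site 18 (C→T, transition), site 20 (A→G, transition), site 26 (G→A, transition), site 27 (A→C, transversion), site 32 (G→A, transition), site 34 (A→G, transition), site 36 (C→T, transition), site 41 (C→A, transversion), site 46 (G→A, transition).
Of the 15 differences, 11 transitions and 4 transversions over 46 sites: P = 11/46 = 0.239130, Q = 4/46 = 0.086957.
d = −0.5·ln(0.434783) − 0.25·ln(0.826086) = −0.5·(-0.832908) − 0.25·(-0.191056) = 0.4642.

0.4642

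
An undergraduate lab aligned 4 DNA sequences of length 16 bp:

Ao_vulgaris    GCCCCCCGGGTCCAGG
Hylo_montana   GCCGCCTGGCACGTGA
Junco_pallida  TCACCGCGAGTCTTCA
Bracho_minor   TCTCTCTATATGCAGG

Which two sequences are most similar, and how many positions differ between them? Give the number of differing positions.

Pairwise Hamming distances:
  Ao_vulgaris vs Hylo_montana: 7
  Ao_vulgaris vs Junco_pallida: 8
  Ao_vulgaris vs Bracho_minor: 8
  Hylo_montana vs Junco_pallida: 10
  Hylo_montana vs Bracho_minor: 12
  Junco_pallida vs Bracho_minor: 12
The smallest is 7, between Ao_vulgaris and Hylo_montana.

7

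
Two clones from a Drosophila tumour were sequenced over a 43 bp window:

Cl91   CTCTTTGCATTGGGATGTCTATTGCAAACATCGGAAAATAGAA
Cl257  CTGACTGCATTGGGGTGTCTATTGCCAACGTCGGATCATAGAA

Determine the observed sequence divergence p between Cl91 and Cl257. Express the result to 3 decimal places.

Mismatches occur at site 3 (C→G), site 4 (T→A), site 5 (T→C), site 15 (A→G), site 26 (A→C), site 30 (A→G), site 36 (A→T), site 37 (A→C).
There are 8 differences over 43 sites, so p = 8/43 = 0.186.

0.186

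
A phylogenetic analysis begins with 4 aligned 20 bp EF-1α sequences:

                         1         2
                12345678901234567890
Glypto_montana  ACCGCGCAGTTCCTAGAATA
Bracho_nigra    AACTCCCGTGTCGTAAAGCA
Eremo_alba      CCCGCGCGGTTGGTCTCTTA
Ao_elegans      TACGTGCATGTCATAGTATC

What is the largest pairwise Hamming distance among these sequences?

13

Pairwise Hamming distances:
  Glypto_montana vs Bracho_nigra: 10
  Glypto_montana vs Eremo_alba: 8
  Glypto_montana vs Ao_elegans: 8
  Bracho_nigra vs Eremo_alba: 12
  Bracho_nigra vs Ao_elegans: 11
  Eremo_alba vs Ao_elegans: 13
The largest is 13, between Eremo_alba and Ao_elegans.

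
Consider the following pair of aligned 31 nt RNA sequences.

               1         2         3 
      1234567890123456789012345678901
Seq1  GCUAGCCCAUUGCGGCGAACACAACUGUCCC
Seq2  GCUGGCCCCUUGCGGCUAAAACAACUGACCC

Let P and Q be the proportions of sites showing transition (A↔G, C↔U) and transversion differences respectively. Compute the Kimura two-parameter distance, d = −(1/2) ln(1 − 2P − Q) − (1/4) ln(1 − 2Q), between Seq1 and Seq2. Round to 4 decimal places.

Differing sites — 4:A/G (Ti); 9:A/C (Tv); 17:G/U (Tv); 20:C/A (Tv); 28:U/A (Tv).
Of the 5 differences, 1 transition and 4 transversions over 31 sites: P = 1/31 = 0.032258, Q = 4/31 = 0.129032.
d = −0.5·ln(0.806452) − 0.25·ln(0.741936) = −0.5·(-0.215111) − 0.25·(-0.298492) = 0.1822.

0.1822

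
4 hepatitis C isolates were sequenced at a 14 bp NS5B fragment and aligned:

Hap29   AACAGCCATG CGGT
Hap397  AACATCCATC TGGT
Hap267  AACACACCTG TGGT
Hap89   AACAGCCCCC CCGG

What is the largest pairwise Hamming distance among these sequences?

Pairwise Hamming distances:
  Hap29 vs Hap397: 3
  Hap29 vs Hap267: 4
  Hap29 vs Hap89: 5
  Hap397 vs Hap267: 4
  Hap397 vs Hap89: 6
  Hap267 vs Hap89: 7
The largest is 7, between Hap267 and Hap89.

7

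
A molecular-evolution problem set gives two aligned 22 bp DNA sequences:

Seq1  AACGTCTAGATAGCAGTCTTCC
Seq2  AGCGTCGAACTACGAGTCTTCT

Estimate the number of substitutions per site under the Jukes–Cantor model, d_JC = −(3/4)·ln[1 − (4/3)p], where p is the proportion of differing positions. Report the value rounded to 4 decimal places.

0.4141

Differing sites — 2:A/G; 7:T/G; 9:G/A; 10:A/C; 13:G/C; 14:C/G; 22:C/T.
p = 7/22 = 0.318182.
d = −0.75 · ln(1 − (4/3)·0.318182) = −0.75 · ln(0.575757) = −0.75 · (-0.552070) = 0.4141.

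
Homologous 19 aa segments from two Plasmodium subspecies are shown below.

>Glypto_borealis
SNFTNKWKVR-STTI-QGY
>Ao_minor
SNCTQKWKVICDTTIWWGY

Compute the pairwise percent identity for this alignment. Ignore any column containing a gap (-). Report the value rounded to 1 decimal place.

70.6%

Excluding the 2 gap columns leaves 17 comparable sites.
The sequences differ at positions 3 (F/C), 5 (N/Q), 10 (R/I), 12 (S/D), 17 (Q/W).
12 of the 17 comparable sites match, so the percent identity is 12/17 × 100 = 70.6%.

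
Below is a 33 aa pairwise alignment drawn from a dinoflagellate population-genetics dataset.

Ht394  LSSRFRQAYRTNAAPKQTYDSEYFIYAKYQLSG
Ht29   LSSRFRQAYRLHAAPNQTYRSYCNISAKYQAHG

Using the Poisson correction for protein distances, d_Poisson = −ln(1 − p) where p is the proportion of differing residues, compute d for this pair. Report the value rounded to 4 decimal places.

0.3610

Mismatches occur at site 11 (T↔L), site 12 (N↔H), site 16 (K↔N), site 20 (D↔R), site 22 (E↔Y), site 23 (Y↔C), site 24 (F↔N), site 26 (Y↔S), site 31 (L↔A), site 32 (S↔H).
p = 10/33 = 0.303030.
d = −ln(1 − 0.303030) = −ln(0.696970) = 0.3610.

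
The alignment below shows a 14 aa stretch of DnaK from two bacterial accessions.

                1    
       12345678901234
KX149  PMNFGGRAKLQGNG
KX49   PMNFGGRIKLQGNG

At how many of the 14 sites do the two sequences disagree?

1

The sequences differ at position 8 (A/I).
That gives 1 mismatch out of 14 aligned sites, so the Hamming distance is 1.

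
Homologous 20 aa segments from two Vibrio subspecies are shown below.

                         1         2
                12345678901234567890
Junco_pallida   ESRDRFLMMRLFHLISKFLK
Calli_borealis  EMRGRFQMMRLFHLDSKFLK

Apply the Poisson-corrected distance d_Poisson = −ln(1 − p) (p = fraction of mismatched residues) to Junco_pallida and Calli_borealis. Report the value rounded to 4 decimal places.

0.2231

The sequences differ at positions 2 (S/M), 4 (D/G), 7 (L/Q), 15 (I/D).
p = 4/20 = 0.200000.
d = −ln(1 − 0.200000) = −ln(0.800000) = 0.2231.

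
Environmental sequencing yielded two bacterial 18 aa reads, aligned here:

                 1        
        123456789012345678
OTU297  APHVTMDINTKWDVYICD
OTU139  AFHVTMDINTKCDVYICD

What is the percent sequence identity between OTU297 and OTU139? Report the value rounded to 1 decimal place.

88.9%

Differing sites — 2:P/F; 12:W/C.
16 of the 18 sites match, so the percent identity is 16/18 × 100 = 88.9%.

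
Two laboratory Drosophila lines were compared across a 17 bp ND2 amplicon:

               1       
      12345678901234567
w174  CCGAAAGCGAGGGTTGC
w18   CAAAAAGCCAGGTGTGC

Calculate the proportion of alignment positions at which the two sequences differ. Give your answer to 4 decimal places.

0.2941

Differing sites — 2:C/A; 3:G/A; 9:G/C; 13:G/T; 14:T/G.
There are 5 differences over 17 sites, so p = 5/17 = 0.2941.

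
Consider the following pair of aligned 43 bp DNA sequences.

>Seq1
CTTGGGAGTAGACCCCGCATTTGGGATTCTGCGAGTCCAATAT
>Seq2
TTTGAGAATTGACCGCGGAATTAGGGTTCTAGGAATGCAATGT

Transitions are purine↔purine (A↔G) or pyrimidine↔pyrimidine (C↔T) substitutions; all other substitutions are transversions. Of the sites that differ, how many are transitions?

8

Differing sites — 1:C/T (Ti); 5:G/A (Ti); 8:G/A (Ti); 10:A/T (Tv); 15:C/G (Tv); 18:C/G (Tv); 20:T/A (Tv); 23:G/A (Ti); 26:A/G (Ti); 31:G/A (Ti); 32:C/G (Tv); 35:G/A (Ti); 37:C/G (Tv); 42:A/G (Ti).
Of the 14 differences, 8 transitions and 6 transversions, so the answer is 8.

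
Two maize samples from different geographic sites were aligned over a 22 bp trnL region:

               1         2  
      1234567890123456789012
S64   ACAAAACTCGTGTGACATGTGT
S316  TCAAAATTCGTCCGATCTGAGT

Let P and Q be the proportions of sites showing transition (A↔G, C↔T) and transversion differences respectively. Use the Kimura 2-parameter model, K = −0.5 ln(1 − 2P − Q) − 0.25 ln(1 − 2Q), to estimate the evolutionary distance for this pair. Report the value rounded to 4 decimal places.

The sequences differ at positions 1 (A/T, transversion), 7 (C/T, transition), 12 (G/C, transversion), 13 (T/C, transition), 16 (C/T, transition), 17 (A/C, transversion), 20 (T/A, transversion).
Of the 7 differences, 3 transitions and 4 transversions over 22 sites: P = 3/22 = 0.136364, Q = 4/22 = 0.181818.
d = −0.5·ln(0.545454) − 0.25·ln(0.636364) = −0.5·(-0.606137) − 0.25·(-0.451985) = 0.4161.

0.4161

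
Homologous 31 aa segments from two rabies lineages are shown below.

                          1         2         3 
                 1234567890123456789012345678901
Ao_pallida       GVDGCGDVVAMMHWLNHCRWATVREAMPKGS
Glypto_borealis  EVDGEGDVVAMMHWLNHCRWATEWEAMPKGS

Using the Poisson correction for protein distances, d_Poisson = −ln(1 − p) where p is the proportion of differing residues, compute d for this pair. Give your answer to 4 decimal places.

Differing sites — 1:G/E; 5:C/E; 23:V/E; 24:R/W.
p = 4/31 = 0.129032.
d = −ln(1 − 0.129032) = −ln(0.870968) = 0.1382.

0.1382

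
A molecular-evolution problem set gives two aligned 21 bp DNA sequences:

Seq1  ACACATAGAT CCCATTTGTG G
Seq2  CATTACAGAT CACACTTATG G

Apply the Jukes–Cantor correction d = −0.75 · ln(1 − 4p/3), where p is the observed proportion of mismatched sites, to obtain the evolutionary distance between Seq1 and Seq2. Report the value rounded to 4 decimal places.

Differing sites — 1:A/C; 2:C/A; 3:A/T; 4:C/T; 6:T/C; 12:C/A; 15:T/C; 18:G/A.
p = 8/21 = 0.380952.
d = −0.75 · ln(1 − (4/3)·0.380952) = −0.75 · ln(0.492064) = −0.75 · (-0.709146) = 0.5319.

0.5319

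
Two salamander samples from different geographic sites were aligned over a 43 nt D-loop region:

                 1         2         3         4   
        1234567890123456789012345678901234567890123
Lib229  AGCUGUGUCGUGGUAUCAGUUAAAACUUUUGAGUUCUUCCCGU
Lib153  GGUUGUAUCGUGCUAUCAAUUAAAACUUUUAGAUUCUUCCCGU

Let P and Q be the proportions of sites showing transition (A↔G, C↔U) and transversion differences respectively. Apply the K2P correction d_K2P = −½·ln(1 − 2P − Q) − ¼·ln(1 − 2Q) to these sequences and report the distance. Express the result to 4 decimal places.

Differing sites — 1:A/G (Ti); 3:C/U (Ti); 7:G/A (Ti); 13:G/C (Tv); 19:G/A (Ti); 31:G/A (Ti); 32:A/G (Ti); 33:G/A (Ti).
Of the 8 differences, 7 transitions and 1 transversion over 43 sites: P = 7/43 = 0.162791, Q = 1/43 = 0.023256.
d = −0.5·ln(0.651162) − 0.25·ln(0.953488) = −0.5·(-0.428997) − 0.25·(-0.047628) = 0.2264.

0.2264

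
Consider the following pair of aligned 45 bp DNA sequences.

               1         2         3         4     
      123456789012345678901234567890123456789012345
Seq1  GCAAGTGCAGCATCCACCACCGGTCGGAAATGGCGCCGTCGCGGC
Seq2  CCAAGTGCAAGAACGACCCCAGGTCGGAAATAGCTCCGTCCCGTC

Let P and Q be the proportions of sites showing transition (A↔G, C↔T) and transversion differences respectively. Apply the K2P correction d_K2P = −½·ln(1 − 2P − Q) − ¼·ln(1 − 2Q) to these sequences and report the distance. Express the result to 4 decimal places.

0.2982

Differing sites — 1:G/C (Tv); 10:G/A (Ti); 11:C/G (Tv); 13:T/A (Tv); 15:C/G (Tv); 19:A/C (Tv); 21:C/A (Tv); 32:G/A (Ti); 35:G/T (Tv); 41:G/C (Tv); 44:G/T (Tv).
Of the 11 differences, 2 transitions and 9 transversions over 45 sites: P = 2/45 = 0.044444, Q = 9/45 = 0.200000.
d = −0.5·ln(0.711112) − 0.25·ln(0.600000) = −0.5·(-0.340925) − 0.25·(-0.510826) = 0.2982.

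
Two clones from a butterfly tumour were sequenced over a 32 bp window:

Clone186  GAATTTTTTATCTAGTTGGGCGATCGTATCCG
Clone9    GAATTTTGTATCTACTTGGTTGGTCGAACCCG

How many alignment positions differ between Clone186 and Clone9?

7

Differing sites — 8:T/G; 15:G/C; 20:G/T; 21:C/T; 23:A/G; 27:T/A; 29:T/C.
That gives 7 mismatches out of 32 aligned sites, so the Hamming distance is 7.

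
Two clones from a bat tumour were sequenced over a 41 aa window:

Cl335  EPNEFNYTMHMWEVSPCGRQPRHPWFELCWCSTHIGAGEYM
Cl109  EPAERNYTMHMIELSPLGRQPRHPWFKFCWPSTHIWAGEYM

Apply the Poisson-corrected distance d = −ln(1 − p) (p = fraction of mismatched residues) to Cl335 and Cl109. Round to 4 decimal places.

Mismatches occur at site 3 (N→A), site 5 (F→R), site 12 (W→I), site 14 (V→L), site 17 (C→L), site 27 (E→K), site 28 (L→F), site 31 (C→P), site 36 (G→W).
p = 9/41 = 0.219512.
d = −ln(1 − 0.219512) = −ln(0.780488) = 0.2478.

0.2478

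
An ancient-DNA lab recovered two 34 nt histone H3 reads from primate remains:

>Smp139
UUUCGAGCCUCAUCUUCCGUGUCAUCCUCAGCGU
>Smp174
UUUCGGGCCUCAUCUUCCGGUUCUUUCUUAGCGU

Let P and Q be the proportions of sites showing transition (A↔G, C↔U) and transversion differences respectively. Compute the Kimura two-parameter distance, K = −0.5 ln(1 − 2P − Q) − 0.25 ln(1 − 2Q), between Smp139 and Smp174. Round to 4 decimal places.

0.2023

Mismatches occur at site 6 (A→G, transition), site 20 (U→G, transversion), site 21 (G→U, transversion), site 24 (A→U, transversion), site 26 (C→U, transition), site 29 (C→U, transition).
Of the 6 differences, 3 transitions and 3 transversions over 34 sites: P = 3/34 = 0.088235, Q = 3/34 = 0.088235.
d = −0.5·ln(0.735295) − 0.25·ln(0.823530) = −0.5·(-0.307483) − 0.25·(-0.194155) = 0.2023.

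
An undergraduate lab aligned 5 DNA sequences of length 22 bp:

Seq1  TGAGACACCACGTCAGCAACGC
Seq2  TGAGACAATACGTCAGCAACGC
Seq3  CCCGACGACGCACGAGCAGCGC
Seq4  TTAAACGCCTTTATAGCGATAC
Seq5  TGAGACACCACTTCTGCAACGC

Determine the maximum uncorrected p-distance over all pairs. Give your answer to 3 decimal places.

Pairwise Hamming distances:
  Seq1 vs Seq2: 2
  Seq1 vs Seq3: 10
  Seq1 vs Seq4: 11
  Seq1 vs Seq5: 2
  Seq2 vs Seq3: 10
  Seq2 vs Seq4: 13
  Seq2 vs Seq5: 4
  Seq3 vs Seq4: 14
  Seq3 vs Seq5: 11
  Seq4 vs Seq5: 11
The largest is 14 mismatches, between Seq3 and Seq4; p = 14/22 = 0.636.

0.636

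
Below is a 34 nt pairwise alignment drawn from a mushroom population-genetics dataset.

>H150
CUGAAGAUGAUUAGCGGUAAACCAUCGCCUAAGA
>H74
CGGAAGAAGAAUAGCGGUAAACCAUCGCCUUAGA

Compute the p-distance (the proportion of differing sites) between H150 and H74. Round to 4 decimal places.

0.1176

Mismatches occur at site 2 (U/G), site 8 (U/A), site 11 (U/A), site 31 (A/U).
There are 4 differences over 34 sites, so p = 4/34 = 0.1176.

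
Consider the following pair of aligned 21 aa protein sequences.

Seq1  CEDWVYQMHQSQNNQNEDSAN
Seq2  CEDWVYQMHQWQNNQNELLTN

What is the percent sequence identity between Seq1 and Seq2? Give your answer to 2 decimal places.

80.95%

The sequences differ at positions 11 (S/W), 18 (D/L), 19 (S/L), 20 (A/T).
17 of the 21 sites match, so the percent identity is 17/21 × 100 = 80.95%.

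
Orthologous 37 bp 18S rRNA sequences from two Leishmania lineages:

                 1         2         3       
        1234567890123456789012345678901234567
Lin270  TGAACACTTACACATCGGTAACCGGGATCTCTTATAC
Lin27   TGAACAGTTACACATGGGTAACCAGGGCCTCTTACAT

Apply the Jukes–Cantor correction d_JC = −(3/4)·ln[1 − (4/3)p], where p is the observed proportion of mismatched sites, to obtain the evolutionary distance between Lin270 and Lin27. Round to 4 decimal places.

0.2180

The sequences differ at positions 7 (C/G), 16 (C/G), 24 (G/A), 27 (A/G), 28 (T/C), 35 (T/C), 37 (C/T).
p = 7/37 = 0.189189.
d = −0.75 · ln(1 − (4/3)·0.189189) = −0.75 · ln(0.747748) = −0.75 · (-0.290689) = 0.2180.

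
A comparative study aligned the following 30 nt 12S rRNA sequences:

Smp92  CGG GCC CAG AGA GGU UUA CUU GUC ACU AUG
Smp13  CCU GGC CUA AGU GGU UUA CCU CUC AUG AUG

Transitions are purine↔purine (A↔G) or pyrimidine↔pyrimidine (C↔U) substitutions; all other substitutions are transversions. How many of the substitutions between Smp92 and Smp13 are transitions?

3

Differing sites — 2:G/C (Tv); 3:G/U (Tv); 5:C/G (Tv); 8:A/U (Tv); 9:G/A (Ti); 12:A/U (Tv); 20:U/C (Ti); 22:G/C (Tv); 26:C/U (Ti); 27:U/G (Tv).
Of the 10 differences, 3 transitions and 7 transversions, so the answer is 3.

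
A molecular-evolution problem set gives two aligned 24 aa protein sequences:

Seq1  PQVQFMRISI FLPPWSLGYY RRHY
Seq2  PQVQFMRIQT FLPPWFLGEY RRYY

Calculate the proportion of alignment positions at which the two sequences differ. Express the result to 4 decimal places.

Mismatches occur at site 9 (S/Q), site 10 (I/T), site 16 (S/F), site 19 (Y/E), site 23 (H/Y).
There are 5 differences over 24 sites, so p = 5/24 = 0.2083.

0.2083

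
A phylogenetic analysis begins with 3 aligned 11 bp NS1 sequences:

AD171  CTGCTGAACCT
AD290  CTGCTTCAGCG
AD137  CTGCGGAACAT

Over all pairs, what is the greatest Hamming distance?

Pairwise Hamming distances:
  AD171 vs AD290: 4
  AD171 vs AD137: 2
  AD290 vs AD137: 6
The largest is 6, between AD290 and AD137.

6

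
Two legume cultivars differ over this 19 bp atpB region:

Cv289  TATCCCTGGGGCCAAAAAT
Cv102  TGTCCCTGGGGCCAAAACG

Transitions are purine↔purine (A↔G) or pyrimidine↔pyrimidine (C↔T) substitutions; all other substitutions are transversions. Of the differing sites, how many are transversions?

Mismatches occur at site 2 (A↔G, transition), site 18 (A↔C, transversion), site 19 (T↔G, transversion).
Of the 3 differences, 1 transition and 2 transversions, so the answer is 2.

2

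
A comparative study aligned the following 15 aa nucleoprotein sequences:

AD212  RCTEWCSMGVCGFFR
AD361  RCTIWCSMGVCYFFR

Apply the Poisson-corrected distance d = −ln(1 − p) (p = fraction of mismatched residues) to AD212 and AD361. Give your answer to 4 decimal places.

Differing sites — 4:E/I; 12:G/Y.
p = 2/15 = 0.133333.
d = −ln(1 − 0.133333) = −ln(0.866667) = 0.1431.

0.1431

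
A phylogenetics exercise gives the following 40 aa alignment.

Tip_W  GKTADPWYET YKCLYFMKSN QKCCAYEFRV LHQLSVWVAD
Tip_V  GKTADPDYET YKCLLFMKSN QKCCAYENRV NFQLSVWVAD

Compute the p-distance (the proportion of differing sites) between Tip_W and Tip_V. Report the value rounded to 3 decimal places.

0.125

The sequences differ at positions 7 (W/D), 15 (Y/L), 28 (F/N), 31 (L/N), 32 (H/F).
There are 5 differences over 40 sites, so p = 5/40 = 0.125.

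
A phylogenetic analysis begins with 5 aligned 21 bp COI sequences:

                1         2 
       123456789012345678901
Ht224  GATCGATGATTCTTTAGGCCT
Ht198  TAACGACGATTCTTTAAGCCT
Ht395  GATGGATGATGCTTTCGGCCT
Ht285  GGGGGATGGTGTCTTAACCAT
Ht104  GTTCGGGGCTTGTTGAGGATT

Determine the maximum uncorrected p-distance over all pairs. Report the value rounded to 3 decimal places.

Pairwise Hamming distances:
  Ht224 vs Ht198: 4
  Ht224 vs Ht395: 3
  Ht224 vs Ht285: 10
  Ht224 vs Ht104: 8
  Ht198 vs Ht395: 7
  Ht198 vs Ht285: 11
  Ht198 vs Ht104: 11
  Ht395 vs Ht285: 9
  Ht395 vs Ht104: 11
  Ht285 vs Ht104: 14
The largest is 14 mismatches, between Ht285 and Ht104; p = 14/21 = 0.667.

0.667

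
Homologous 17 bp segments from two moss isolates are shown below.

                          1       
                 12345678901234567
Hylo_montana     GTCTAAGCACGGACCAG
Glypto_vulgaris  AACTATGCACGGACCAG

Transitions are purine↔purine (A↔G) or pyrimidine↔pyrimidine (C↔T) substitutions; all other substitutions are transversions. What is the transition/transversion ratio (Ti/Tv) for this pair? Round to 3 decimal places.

Differing sites — 1:G/A (Ti); 2:T/A (Tv); 6:A/T (Tv).
Of the 3 differences, 1 transition and 2 transversions, so Ti/Tv = 1/2 = 0.500.

0.500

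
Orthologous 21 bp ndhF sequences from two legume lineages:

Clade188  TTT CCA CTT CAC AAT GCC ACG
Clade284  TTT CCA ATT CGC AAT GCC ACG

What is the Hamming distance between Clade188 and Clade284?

2

Mismatches occur at site 7 (C→A), site 11 (A→G).
That gives 2 mismatches out of 21 aligned sites, so the Hamming distance is 2.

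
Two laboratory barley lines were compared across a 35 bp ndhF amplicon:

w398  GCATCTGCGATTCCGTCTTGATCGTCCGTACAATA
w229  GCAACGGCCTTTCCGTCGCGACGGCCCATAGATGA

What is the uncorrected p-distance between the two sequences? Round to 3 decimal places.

Differing sites — 4:T/A; 6:T/G; 9:G/C; 10:A/T; 18:T/G; 19:T/C; 22:T/C; 23:C/G; 25:T/C; 28:G/A; 31:C/G; 33:A/T; 34:T/G.
There are 13 differences over 35 sites, so p = 13/35 = 0.371.

0.371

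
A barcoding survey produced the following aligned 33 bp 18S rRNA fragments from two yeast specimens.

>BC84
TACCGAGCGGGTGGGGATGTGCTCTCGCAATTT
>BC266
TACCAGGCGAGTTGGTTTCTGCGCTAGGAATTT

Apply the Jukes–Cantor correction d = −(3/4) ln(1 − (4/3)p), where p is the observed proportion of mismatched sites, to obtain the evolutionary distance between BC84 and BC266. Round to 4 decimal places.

Differing sites — 5:G/A; 6:A/G; 10:G/A; 13:G/T; 16:G/T; 17:A/T; 19:G/C; 23:T/G; 26:C/A; 28:C/G.
p = 10/33 = 0.303030.
d = −0.75 · ln(1 − (4/3)·0.303030) = −0.75 · ln(0.595960) = −0.75 · (-0.517582) = 0.3882.

0.3882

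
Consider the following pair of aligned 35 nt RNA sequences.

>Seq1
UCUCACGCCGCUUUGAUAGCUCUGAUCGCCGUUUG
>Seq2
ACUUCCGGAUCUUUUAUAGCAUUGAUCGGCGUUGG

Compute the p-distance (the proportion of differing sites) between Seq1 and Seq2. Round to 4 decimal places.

Differing sites — 1:U/A; 4:C/U; 5:A/C; 8:C/G; 9:C/A; 10:G/U; 15:G/U; 21:U/A; 22:C/U; 29:C/G; 34:U/G.
There are 11 differences over 35 sites, so p = 11/35 = 0.3143.

0.3143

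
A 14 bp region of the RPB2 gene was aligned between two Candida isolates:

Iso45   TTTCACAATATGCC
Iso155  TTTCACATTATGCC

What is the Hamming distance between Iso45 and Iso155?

A single mismatch occurs at site 8 (A→T).
That gives 1 mismatch out of 14 aligned sites, so the Hamming distance is 1.

1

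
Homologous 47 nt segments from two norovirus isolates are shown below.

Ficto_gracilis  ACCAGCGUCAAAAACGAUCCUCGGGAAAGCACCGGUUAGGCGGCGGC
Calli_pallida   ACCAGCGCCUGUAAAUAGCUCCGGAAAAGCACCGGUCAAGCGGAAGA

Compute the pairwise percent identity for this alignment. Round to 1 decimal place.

68.1%

Differing sites — 8:U/C; 10:A/U; 11:A/G; 12:A/U; 15:C/A; 16:G/U; 18:U/G; 20:C/U; 21:U/C; 25:G/A; 37:U/C; 39:G/A; 44:C/A; 45:G/A; 47:C/A.
32 of the 47 sites match, so the percent identity is 32/47 × 100 = 68.1%.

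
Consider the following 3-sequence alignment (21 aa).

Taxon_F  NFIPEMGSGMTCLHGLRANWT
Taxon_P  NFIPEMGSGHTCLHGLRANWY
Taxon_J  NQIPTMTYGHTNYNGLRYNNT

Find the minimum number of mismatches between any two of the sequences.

Pairwise Hamming distances:
  Taxon_F vs Taxon_P: 2
  Taxon_F vs Taxon_J: 10
  Taxon_P vs Taxon_J: 10
The smallest is 2, between Taxon_F and Taxon_P.

2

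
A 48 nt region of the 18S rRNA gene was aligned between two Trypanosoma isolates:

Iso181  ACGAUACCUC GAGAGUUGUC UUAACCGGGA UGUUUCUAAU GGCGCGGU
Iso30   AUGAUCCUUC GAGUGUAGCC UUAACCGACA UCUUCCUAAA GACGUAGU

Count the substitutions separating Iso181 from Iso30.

Mismatches occur at site 2 (C/U), site 6 (A/C), site 8 (C/U), site 14 (A/U), site 17 (U/A), site 19 (U/C), site 28 (G/A), site 29 (G/C), site 32 (G/C), site 35 (U/C), site 40 (U/A), site 42 (G/A), site 45 (C/U), site 46 (G/A).
That gives 14 mismatches out of 48 aligned sites, so the Hamming distance is 14.

14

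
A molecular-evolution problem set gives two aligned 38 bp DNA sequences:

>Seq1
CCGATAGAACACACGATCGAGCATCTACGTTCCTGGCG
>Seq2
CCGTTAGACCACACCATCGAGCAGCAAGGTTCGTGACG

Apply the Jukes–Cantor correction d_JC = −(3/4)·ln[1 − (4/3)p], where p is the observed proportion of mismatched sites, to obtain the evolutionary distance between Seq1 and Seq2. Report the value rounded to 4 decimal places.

Mismatches occur at site 4 (A→T), site 9 (A→C), site 15 (G→C), site 24 (T→G), site 26 (T→A), site 28 (C→G), site 33 (C→G), site 36 (G→A).
p = 8/38 = 0.210526.
d = −0.75 · ln(1 − (4/3)·0.210526) = −0.75 · ln(0.719299) = −0.75 · (-0.329478) = 0.2471.

0.2471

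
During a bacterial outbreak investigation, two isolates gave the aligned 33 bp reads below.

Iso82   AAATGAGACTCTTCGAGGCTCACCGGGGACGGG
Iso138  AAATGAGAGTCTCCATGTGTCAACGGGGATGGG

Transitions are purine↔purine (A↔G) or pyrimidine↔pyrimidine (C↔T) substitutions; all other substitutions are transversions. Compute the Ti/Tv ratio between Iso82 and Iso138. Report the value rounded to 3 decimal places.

The sequences differ at positions 9 (C/G, transversion), 13 (T/C, transition), 15 (G/A, transition), 16 (A/T, transversion), 18 (G/T, transversion), 19 (C/G, transversion), 23 (C/A, transversion), 30 (C/T, transition).
Of the 8 differences, 3 transitions and 5 transversions, so Ti/Tv = 3/5 = 0.600.

0.600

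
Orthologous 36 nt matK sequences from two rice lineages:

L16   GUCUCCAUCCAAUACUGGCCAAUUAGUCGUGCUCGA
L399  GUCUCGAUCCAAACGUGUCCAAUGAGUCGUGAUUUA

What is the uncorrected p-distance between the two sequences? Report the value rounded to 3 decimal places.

0.250

Mismatches occur at site 6 (C→G), site 13 (U→A), site 14 (A→C), site 15 (C→G), site 18 (G→U), site 24 (U→G), site 32 (C→A), site 34 (C→U), site 35 (G→U).
There are 9 differences over 36 sites, so p = 9/36 = 0.250.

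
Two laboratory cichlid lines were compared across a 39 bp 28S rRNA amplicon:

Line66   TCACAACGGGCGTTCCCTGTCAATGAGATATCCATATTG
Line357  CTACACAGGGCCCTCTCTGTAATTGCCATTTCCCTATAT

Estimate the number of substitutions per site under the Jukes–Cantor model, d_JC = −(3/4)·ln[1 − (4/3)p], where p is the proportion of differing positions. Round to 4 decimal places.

Differing sites — 1:T/C; 2:C/T; 6:A/C; 7:C/A; 12:G/C; 13:T/C; 16:C/T; 21:C/A; 23:A/T; 26:A/C; 27:G/C; 30:A/T; 34:A/C; 38:T/A; 39:G/T.
p = 15/39 = 0.384615.
d = −0.75 · ln(1 − (4/3)·0.384615) = −0.75 · ln(0.487180) = −0.75 · (-0.719122) = 0.5393.

0.5393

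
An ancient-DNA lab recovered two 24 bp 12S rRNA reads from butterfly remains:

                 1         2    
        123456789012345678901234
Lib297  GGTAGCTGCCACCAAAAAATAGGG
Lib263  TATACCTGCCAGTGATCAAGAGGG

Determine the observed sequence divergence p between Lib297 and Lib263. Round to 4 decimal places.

0.3750

Differing sites — 1:G/T; 2:G/A; 5:G/C; 12:C/G; 13:C/T; 14:A/G; 16:A/T; 17:A/C; 20:T/G.
There are 9 differences over 24 sites, so p = 9/24 = 0.3750.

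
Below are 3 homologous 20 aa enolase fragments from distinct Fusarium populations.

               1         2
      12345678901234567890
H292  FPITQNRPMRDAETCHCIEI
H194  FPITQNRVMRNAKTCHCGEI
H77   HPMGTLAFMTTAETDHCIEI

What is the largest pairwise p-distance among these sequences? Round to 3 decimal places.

Pairwise Hamming distances:
  H292 vs H194: 4
  H292 vs H77: 10
  H194 vs H77: 12
The largest is 12 mismatches, between H194 and H77; p = 12/20 = 0.600.

0.600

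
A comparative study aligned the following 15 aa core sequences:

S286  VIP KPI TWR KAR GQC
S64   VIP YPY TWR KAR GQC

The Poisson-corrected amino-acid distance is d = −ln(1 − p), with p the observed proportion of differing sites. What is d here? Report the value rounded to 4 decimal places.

Differing sites — 4:K/Y; 6:I/Y.
p = 2/15 = 0.133333.
d = −ln(1 − 0.133333) = −ln(0.866667) = 0.1431.

0.1431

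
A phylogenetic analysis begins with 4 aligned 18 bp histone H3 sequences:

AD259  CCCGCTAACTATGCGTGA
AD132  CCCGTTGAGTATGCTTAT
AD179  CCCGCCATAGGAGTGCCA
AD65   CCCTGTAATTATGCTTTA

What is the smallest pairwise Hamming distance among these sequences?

5

Pairwise Hamming distances:
  AD259 vs AD132: 6
  AD259 vs AD179: 9
  AD259 vs AD65: 5
  AD132 vs AD179: 13
  AD132 vs AD65: 6
  AD179 vs AD65: 12
The smallest is 5, between AD259 and AD65.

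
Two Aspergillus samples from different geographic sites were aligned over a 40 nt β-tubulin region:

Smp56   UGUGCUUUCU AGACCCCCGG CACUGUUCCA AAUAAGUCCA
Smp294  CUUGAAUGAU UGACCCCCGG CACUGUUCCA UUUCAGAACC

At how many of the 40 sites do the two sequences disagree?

The sequences differ at positions 1 (U/C), 2 (G/U), 5 (C/A), 6 (U/A), 8 (U/G), 9 (C/A), 11 (A/U), 31 (A/U), 32 (A/U), 34 (A/C), 37 (U/A), 38 (C/A), 40 (A/C).
That gives 13 mismatches out of 40 aligned sites, so the Hamming distance is 13.

13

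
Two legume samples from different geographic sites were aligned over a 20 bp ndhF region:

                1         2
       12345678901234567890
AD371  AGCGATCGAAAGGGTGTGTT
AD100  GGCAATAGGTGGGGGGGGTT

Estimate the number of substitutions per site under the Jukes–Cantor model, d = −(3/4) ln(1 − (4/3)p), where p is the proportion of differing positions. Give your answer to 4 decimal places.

0.5716

Differing sites — 1:A/G; 4:G/A; 7:C/A; 9:A/G; 10:A/T; 11:A/G; 15:T/G; 17:T/G.
p = 8/20 = 0.400000.
d = −0.75 · ln(1 − (4/3)·0.400000) = −0.75 · ln(0.466667) = −0.75 · (-0.762139) = 0.5716.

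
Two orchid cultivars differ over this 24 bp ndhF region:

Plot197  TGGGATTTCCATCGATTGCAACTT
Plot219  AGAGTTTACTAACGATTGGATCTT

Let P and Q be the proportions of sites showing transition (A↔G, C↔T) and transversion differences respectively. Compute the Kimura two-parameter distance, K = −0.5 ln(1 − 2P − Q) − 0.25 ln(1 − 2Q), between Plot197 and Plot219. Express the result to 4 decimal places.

The sequences differ at positions 1 (T/A, transversion), 3 (G/A, transition), 5 (A/T, transversion), 8 (T/A, transversion), 10 (C/T, transition), 12 (T/A, transversion), 19 (C/G, transversion), 21 (A/T, transversion).
Of the 8 differences, 2 transitions and 6 transversions over 24 sites: P = 2/24 = 0.083333, Q = 6/24 = 0.250000.
d = −0.5·ln(0.583334) − 0.25·ln(0.500000) = −0.5·(-0.538995) − 0.25·(-0.693147) = 0.4428.

0.4428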